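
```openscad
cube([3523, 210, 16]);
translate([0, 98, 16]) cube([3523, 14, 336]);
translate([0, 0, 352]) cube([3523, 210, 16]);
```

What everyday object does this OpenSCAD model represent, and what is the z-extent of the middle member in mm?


An I-beam. The web height is 336 mm.

Two wide flanges with a thin centred web — an I-beam. Overall 368 mm minus two 16 mm flanges gives a web of 368 − 2·16 = 336 mm.


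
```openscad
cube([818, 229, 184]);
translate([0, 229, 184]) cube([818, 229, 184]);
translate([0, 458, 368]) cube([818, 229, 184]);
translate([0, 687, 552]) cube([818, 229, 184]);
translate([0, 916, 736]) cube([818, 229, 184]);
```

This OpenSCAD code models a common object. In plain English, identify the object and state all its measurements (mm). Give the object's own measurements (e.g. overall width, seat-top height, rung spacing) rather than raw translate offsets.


A straight staircase of 5 solid steps. Each step is 818 mm wide (x), 229 mm deep (y, the going) and 184 mm tall (the rise). The first step rests on the floor; each subsequent step sits one going further in +y and one rise higher in +z, directly behind and above the previous step with no overlap.


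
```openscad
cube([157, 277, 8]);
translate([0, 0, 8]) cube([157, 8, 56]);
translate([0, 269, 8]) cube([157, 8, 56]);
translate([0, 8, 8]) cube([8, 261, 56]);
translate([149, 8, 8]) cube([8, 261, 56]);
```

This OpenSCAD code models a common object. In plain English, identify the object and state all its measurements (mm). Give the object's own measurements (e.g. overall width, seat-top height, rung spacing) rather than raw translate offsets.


An open-topped rectangular box: outside dimensions 157×277×64 mm, with a uniform wall and base thickness of 8 mm. The base is a full 157×277 slab on the floor; four walls sit on top of the base. The front and back walls (the −y and +y sides) span the full width; the two side walls fit between them.


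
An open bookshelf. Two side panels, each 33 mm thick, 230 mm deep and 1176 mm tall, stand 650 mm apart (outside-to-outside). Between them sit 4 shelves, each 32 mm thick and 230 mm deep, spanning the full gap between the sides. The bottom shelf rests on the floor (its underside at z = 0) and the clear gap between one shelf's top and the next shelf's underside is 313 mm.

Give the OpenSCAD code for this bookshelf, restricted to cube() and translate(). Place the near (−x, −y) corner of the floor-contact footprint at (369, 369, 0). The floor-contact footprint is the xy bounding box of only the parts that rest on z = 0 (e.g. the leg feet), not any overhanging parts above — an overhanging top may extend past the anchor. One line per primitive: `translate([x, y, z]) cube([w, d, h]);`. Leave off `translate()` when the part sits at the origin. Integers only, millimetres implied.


translate([369, 369, 0]) cube([33, 230, 1176]);
translate([986, 369, 0]) cube([33, 230, 1176]);
translate([402, 369, 0]) cube([584, 230, 32]);
translate([402, 369, 345]) cube([584, 230, 32]);
translate([402, 369, 690]) cube([584, 230, 32]);
translate([402, 369, 1035]) cube([584, 230, 32]);


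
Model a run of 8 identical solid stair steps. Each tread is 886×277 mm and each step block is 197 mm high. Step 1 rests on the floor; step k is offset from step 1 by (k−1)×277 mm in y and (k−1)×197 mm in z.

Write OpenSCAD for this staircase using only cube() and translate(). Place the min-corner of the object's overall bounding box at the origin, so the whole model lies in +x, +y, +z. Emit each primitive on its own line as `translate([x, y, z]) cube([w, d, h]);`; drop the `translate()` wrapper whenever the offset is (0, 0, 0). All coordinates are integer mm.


cube([886, 277, 197]);
translate([0, 277, 197]) cube([886, 277, 197]);
translate([0, 554, 394]) cube([886, 277, 197]);
translate([0, 831, 591]) cube([886, 277, 197]);
translate([0, 1108, 788]) cube([886, 277, 197]);
translate([0, 1385, 985]) cube([886, 277, 197]);
translate([0, 1662, 1182]) cube([886, 277, 197]);
translate([0, 1939, 1379]) cube([886, 277, 197]);


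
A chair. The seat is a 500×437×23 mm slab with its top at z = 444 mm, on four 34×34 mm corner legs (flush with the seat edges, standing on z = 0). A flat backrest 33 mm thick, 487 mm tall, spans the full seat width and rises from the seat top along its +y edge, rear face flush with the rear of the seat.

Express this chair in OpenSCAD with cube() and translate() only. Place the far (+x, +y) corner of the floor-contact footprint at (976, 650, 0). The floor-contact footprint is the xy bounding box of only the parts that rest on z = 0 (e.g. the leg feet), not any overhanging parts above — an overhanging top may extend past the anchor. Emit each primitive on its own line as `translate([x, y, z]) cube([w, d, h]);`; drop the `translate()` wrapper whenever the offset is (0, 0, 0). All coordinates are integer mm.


translate([476, 213, 421]) cube([500, 437, 23]);
translate([476, 213, 0]) cube([34, 34, 421]);
translate([942, 213, 0]) cube([34, 34, 421]);
translate([476, 616, 0]) cube([34, 34, 421]);
translate([942, 616, 0]) cube([34, 34, 421]);
translate([476, 617, 444]) cube([500, 33, 487]);


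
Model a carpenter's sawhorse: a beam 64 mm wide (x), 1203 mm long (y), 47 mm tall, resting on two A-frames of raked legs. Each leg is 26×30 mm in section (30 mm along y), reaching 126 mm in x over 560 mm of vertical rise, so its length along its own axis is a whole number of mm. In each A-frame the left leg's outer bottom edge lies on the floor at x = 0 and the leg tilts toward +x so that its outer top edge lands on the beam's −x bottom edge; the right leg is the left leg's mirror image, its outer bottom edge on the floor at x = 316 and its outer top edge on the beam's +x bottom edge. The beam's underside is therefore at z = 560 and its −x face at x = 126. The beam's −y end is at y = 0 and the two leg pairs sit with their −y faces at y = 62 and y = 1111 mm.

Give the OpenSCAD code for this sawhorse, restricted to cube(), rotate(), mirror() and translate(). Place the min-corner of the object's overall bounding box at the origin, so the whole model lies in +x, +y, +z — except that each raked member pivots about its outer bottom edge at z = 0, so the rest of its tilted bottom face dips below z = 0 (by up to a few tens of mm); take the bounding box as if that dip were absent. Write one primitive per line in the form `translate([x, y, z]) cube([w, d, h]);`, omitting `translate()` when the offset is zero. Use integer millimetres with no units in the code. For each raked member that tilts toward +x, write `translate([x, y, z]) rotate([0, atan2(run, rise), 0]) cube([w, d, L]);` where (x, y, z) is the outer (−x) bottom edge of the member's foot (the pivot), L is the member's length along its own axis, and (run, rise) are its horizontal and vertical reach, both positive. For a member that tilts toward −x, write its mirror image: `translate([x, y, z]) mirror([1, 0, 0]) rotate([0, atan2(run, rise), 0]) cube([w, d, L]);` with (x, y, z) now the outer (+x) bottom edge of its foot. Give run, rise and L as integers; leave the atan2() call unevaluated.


// leg length = √(126² + 560²) = 574
// right-leg outer foot x = 2·126 + 64 = 316
// beam min-corner = (126, 0, 560)
translate([126, 0, 560]) cube([64, 1203, 47]);
translate([0, 62, 0]) rotate([0, atan2(126, 560), 0]) cube([26, 30, 574]);
translate([316, 62, 0]) mirror([1, 0, 0]) rotate([0, atan2(126, 560), 0]) cube([26, 30, 574]);
translate([0, 1111, 0]) rotate([0, atan2(126, 560), 0]) cube([26, 30, 574]);
translate([316, 1111, 0]) mirror([1, 0, 0]) rotate([0, atan2(126, 560), 0]) cube([26, 30, 574]);


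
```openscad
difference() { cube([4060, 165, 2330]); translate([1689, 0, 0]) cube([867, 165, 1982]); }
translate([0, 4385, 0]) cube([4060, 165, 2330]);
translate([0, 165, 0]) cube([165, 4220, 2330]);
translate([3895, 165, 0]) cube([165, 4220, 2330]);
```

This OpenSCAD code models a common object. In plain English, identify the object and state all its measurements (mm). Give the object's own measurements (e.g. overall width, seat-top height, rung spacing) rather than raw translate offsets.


A single room: four walls, each 2330 mm tall and 165 mm thick, enclosing an outside footprint 4060×4550 mm (x × y), no floor or roof. The front and back walls (−y and +y sides) run the full x-width; the side walls fit between their inner faces. A door opening 867 mm wide and 1982 mm tall is cut through the front wall from the floor up, its −x edge 1689 mm from the wall's −x end.


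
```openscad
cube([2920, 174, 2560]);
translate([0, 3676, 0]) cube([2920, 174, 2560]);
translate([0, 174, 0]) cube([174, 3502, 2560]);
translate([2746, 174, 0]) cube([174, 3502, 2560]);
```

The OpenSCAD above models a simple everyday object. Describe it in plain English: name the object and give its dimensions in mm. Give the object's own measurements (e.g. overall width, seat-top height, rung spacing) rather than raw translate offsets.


The wall frame of a small rectangular building: four walls, each 2560 mm tall and 174 mm thick, enclosing a footprint 2920 mm (x) by 3850 mm (y) outside-to-outside, with no floor or roof. The front and back walls (the −y and +y sides) span the full width; the two side walls fit between them.


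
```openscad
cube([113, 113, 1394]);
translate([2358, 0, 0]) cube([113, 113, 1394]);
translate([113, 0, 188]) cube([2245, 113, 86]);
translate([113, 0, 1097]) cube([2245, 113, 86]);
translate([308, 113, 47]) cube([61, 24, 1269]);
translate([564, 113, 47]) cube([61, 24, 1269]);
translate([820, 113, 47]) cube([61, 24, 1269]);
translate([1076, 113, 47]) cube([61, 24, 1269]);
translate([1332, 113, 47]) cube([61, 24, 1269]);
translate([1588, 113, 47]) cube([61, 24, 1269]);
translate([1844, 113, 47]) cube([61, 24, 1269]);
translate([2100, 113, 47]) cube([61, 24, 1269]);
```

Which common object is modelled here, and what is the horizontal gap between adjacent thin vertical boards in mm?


A fence section. The picket gap is 195 mm.

Two posts, two rails, 8 pickets — a fence section. Span 2245 mm holds 8 pickets of 61 mm with 9 equal gaps: ⌊(2245 − 8·61) / 9⌋ = 195 mm.


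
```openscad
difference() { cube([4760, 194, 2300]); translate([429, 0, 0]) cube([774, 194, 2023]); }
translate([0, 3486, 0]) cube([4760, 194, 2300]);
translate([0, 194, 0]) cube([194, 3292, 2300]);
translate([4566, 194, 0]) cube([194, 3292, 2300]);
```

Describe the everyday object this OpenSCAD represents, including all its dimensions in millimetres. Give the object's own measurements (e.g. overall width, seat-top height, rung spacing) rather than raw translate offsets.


A single room: four walls, each 2300 mm tall and 194 mm thick, enclosing an outside footprint 4760×3680 mm (x × y), no floor or roof. The front and back walls (−y and +y sides) run the full x-width; the side walls fit between their inner faces. A door opening 774 mm wide and 2023 mm tall is cut through the front wall from the floor up, its −x edge 429 mm from the wall's −x end.


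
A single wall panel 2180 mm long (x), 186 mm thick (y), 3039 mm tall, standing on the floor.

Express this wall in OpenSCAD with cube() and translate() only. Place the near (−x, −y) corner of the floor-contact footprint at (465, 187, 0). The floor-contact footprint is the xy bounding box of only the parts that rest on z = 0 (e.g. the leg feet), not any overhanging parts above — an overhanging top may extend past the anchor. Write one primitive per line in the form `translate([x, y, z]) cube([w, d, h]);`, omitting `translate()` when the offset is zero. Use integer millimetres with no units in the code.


translate([465, 187, 0]) cube([2180, 186, 3039]);


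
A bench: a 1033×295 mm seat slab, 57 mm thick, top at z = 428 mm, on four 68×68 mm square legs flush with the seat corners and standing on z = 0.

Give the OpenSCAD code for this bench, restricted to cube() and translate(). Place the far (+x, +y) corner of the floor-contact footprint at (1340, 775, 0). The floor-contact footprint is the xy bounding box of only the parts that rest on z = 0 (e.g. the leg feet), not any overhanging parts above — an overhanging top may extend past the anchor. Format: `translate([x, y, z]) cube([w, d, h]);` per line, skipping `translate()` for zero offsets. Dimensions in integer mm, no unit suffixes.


// leg_h = 428 − 57 = 371
translate([307, 480, 371]) cube([1033, 295, 57]);
translate([307, 480, 0]) cube([68, 68, 371]);
translate([307, 707, 0]) cube([68, 68, 371]);
translate([1272, 480, 0]) cube([68, 68, 371]);
translate([1272, 707, 0]) cube([68, 68, 371]);


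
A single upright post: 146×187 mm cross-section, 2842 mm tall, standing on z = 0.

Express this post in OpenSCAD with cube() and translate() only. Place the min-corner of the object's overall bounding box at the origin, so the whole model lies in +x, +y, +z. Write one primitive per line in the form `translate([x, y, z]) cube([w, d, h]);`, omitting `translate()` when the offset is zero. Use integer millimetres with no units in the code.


cube([146, 187, 2842]);


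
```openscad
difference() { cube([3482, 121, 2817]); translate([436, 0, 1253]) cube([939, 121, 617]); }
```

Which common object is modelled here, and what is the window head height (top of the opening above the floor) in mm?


A wall with a window opening. The window head height is 1870 mm.

A wall with a rectangular opening subtracted — a window. Sill at z = 1253, opening 617 mm tall, so the head is at 1253 + 617 = 1870 mm.


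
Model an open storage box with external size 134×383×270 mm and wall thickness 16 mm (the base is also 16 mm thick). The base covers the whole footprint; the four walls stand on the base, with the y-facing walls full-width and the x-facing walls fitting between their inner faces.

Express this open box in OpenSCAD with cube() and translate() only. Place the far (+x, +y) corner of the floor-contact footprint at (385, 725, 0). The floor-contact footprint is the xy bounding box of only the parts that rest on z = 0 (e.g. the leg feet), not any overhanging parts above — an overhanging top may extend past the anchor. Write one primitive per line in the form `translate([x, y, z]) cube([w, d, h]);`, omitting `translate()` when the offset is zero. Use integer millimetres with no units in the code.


translate([251, 342, 0]) cube([134, 383, 16]);
translate([251, 342, 16]) cube([134, 16, 254]);
translate([251, 709, 16]) cube([134, 16, 254]);
translate([251, 358, 16]) cube([16, 351, 254]);
translate([369, 358, 16]) cube([16, 351, 254]);


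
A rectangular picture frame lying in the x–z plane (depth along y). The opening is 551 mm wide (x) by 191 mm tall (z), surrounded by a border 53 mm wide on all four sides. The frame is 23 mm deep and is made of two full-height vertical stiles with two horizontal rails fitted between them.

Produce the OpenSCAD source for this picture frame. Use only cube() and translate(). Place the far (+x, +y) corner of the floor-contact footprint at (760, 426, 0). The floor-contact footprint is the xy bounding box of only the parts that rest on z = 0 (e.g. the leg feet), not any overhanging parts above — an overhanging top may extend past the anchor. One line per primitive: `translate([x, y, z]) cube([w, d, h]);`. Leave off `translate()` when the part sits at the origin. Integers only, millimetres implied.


translate([103, 403, 0]) cube([53, 23, 297]);
translate([707, 403, 0]) cube([53, 23, 297]);
translate([156, 403, 0]) cube([551, 23, 53]);
translate([156, 403, 244]) cube([551, 23, 53]);


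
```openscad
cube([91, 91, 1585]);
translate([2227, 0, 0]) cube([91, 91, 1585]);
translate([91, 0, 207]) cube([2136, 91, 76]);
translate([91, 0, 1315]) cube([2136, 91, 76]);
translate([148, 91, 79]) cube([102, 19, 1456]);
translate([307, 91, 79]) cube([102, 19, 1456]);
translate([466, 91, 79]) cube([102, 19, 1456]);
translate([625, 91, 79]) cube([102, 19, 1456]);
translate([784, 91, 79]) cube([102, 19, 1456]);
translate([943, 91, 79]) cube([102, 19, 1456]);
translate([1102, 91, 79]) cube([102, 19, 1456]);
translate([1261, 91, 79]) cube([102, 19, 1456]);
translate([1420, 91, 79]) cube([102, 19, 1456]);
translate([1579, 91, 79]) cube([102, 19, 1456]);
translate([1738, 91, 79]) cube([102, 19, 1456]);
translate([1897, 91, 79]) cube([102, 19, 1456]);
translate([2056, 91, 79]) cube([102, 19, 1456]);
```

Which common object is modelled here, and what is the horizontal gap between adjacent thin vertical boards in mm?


A fence section. The picket gap is 57 mm.

Two posts, two rails, 13 pickets — a fence section. Span 2136 mm holds 13 pickets of 102 mm with 14 equal gaps: ⌊(2136 − 13·102) / 14⌋ = 57 mm.


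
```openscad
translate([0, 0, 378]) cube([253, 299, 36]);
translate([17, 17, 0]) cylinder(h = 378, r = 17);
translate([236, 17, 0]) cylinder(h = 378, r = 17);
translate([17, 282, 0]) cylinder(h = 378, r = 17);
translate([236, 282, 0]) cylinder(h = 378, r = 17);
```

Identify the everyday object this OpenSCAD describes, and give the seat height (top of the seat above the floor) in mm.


A stool. The seat height is 414 mm.

A 253×299×36 slab at z = 378 on four corner cylinders — a stool. The seat top is 378 + 36 = 414 mm.


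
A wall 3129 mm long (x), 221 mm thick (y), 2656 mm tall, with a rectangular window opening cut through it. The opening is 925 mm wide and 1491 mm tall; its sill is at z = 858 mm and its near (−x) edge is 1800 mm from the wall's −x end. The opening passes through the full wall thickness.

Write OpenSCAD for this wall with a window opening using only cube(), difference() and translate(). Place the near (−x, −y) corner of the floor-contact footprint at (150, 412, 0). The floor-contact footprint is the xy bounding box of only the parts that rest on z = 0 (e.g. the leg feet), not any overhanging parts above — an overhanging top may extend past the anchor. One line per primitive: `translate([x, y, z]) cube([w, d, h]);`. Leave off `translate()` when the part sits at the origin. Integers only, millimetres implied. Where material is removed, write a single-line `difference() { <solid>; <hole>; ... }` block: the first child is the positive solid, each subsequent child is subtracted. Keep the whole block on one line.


difference() { translate([150, 412, 0]) cube([3129, 221, 2656]); translate([1950, 412, 858]) cube([925, 221, 1491]); }


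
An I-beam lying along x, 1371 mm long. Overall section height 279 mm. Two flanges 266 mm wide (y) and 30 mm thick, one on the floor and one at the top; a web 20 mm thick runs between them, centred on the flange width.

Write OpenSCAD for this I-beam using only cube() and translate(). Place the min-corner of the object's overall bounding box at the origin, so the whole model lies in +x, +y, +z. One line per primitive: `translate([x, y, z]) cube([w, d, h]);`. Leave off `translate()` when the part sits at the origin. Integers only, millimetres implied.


cube([1371, 266, 30]);
translate([0, 123, 30]) cube([1371, 20, 219]);
translate([0, 0, 249]) cube([1371, 266, 30]);


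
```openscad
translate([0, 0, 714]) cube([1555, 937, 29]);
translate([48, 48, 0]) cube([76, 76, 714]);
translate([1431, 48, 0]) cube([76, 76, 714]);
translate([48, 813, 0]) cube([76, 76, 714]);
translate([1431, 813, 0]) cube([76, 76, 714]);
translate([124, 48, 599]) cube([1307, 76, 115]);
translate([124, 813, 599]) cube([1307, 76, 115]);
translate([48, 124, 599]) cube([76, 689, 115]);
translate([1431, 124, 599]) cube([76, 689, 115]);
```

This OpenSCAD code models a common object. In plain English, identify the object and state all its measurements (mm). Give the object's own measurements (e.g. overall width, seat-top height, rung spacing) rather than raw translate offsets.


A table: top 1555 mm (x) × 937 mm (y), 29 mm thick, upper face at z = 743 mm, on four 76×76 mm square legs, each inset 48 mm from the nearest pair of top edges from z = 0 to the bottom of the top. Four apron rails, 76 mm thick and 115 mm tall, run between adjacent legs with their top edges flush with the underside of the top and their outer faces flush with the legs' outer faces.


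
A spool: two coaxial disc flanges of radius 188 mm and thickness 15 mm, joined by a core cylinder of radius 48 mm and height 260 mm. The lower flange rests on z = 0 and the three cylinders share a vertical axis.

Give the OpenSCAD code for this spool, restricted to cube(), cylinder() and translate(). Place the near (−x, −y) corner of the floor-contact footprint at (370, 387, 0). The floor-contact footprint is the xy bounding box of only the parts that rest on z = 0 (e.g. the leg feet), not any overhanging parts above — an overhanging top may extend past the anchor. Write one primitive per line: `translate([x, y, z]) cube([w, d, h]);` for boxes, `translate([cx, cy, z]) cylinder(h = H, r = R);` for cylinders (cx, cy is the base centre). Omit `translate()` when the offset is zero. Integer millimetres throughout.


translate([558, 575, 0]) cylinder(h = 15, r = 188);
translate([558, 575, 15]) cylinder(h = 260, r = 48);
translate([558, 575, 275]) cylinder(h = 15, r = 188);


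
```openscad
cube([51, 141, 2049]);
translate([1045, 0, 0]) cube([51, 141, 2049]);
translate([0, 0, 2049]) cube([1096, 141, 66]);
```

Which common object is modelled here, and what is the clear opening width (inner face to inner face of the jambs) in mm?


A door frame. The clear opening width is 994 mm.

Two 2049 mm tall posts with a header on top — a door frame. The left jamb is 51 mm wide at x = 0; the right jamb starts at x = 1045. The clear opening is 1045 − 51 = 994 mm.


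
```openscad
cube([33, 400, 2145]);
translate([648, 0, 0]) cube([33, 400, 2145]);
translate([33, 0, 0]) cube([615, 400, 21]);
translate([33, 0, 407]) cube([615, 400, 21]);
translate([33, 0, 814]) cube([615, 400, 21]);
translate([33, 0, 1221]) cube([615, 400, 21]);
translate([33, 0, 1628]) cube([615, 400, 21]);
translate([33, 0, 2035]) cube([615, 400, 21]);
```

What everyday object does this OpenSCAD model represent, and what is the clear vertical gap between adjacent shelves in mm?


A bookshelf. The clear shelf gap is 386 mm.

Two tall side panels with 6 horizontal boards between them — a bookshelf. The first two shelf undersides are at z = 0 and z = 407; with shelf thickness 21, the clear gap is 407 − 0 − 21 = 386 mm.


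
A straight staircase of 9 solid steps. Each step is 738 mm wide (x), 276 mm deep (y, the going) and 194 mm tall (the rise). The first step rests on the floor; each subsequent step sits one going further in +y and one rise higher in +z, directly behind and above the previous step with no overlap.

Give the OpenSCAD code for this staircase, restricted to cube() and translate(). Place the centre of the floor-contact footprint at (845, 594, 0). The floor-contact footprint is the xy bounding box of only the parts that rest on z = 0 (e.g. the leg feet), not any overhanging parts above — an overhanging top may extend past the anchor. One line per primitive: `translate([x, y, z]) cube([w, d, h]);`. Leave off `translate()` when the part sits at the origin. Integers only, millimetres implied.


translate([476, 456, 0]) cube([738, 276, 194]);
translate([476, 732, 194]) cube([738, 276, 194]);
translate([476, 1008, 388]) cube([738, 276, 194]);
translate([476, 1284, 582]) cube([738, 276, 194]);
translate([476, 1560, 776]) cube([738, 276, 194]);
translate([476, 1836, 970]) cube([738, 276, 194]);
translate([476, 2112, 1164]) cube([738, 276, 194]);
translate([476, 2388, 1358]) cube([738, 276, 194]);
translate([476, 2664, 1552]) cube([738, 276, 194]);


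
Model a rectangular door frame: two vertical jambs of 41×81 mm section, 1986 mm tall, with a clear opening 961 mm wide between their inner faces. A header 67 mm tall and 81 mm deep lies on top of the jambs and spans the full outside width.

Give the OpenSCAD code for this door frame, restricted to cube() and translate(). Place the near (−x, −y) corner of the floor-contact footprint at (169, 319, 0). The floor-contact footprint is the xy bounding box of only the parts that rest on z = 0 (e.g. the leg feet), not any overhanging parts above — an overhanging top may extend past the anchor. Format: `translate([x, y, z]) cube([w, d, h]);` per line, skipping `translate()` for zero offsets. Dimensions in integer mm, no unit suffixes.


translate([169, 319, 0]) cube([41, 81, 1986]);
translate([1171, 319, 0]) cube([41, 81, 1986]);
translate([169, 319, 1986]) cube([1043, 81, 67]);


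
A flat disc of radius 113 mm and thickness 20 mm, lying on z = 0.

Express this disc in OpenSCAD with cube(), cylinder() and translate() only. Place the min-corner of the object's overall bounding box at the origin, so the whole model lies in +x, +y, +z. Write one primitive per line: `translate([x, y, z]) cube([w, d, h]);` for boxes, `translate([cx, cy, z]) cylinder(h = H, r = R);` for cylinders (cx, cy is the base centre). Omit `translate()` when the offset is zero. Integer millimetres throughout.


translate([113, 113, 0]) cylinder(h = 20, r = 113);


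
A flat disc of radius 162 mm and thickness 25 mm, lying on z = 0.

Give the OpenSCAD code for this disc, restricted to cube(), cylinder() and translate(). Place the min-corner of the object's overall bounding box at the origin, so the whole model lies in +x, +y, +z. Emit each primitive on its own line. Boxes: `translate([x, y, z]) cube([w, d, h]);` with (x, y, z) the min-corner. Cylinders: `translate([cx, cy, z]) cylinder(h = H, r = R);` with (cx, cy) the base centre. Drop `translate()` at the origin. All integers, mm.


translate([162, 162, 0]) cylinder(h = 25, r = 162);


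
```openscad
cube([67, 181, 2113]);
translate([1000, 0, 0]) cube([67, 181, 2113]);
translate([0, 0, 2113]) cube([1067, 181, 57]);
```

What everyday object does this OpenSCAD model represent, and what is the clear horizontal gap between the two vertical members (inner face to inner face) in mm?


A door frame. The clear opening width is 933 mm.

Two 2113 mm tall posts with a header on top — a door frame. The left jamb is 67 mm wide at x = 0; the right jamb starts at x = 1000. The clear opening is 1000 − 67 = 933 mm.


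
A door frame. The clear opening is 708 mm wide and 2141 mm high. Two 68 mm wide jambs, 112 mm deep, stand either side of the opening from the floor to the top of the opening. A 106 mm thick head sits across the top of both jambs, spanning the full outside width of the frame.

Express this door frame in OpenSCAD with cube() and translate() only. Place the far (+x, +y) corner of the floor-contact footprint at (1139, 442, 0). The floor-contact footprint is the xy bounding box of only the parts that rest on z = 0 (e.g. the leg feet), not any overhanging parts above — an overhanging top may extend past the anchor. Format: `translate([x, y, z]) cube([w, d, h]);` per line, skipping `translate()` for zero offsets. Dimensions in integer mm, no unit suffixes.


translate([295, 330, 0]) cube([68, 112, 2141]);
translate([1071, 330, 0]) cube([68, 112, 2141]);
translate([295, 330, 2141]) cube([844, 112, 106]);


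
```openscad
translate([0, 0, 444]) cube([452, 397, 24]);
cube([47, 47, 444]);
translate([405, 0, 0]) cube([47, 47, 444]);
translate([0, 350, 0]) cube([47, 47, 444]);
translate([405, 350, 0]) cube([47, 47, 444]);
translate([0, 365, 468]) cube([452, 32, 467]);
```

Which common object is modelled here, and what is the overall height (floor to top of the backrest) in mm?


A chair. The overall height is 935 mm.

A slab on four corner posts with a tall panel at the back — a chair. The seat slab sits at z = 444 with thickness 24, and the 467 mm backrest starts at the seat top, so the overall height is 444 + 24 + 467 = 935 mm.


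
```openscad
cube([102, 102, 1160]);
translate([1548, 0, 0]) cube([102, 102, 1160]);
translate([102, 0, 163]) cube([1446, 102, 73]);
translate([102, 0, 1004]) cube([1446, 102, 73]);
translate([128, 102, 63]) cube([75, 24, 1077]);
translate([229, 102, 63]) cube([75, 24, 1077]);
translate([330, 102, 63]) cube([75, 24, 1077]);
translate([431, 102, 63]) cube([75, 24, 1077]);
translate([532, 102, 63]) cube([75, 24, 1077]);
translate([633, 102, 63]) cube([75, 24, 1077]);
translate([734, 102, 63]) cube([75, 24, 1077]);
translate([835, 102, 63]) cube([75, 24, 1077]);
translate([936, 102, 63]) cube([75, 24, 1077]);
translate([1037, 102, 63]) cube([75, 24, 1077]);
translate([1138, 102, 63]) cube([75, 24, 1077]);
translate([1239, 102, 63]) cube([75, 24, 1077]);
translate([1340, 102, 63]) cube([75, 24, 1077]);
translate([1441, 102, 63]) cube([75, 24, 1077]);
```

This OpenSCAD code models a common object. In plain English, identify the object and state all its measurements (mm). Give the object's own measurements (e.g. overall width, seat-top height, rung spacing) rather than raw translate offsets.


A fence section. Two 102×102 mm posts, 1160 mm tall, stand on the floor with a clear span of 1446 mm between their inner faces. Two horizontal rails of 102×73 mm section span the gap between the posts with their undersides at z = 163 mm and z = 1004 mm, flush with the posts' −y face. 14 pickets, each 75 mm wide, 24 mm thick and 1077 mm tall, are fixed to the +y face of the rails with their bottoms at z = 63 mm, spaced across the span with a 26 mm gap after the −x post and between neighbouring pickets, with 32 mm left before the +x post.


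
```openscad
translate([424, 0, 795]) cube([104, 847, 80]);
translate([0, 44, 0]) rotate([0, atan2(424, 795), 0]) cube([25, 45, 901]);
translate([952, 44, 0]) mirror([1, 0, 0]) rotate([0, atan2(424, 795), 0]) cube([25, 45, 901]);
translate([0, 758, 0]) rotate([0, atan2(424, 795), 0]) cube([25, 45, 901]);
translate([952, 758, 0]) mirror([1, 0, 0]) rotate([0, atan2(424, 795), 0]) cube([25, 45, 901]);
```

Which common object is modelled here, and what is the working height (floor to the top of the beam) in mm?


A sawhorse. The overall height is 875 mm.

A beam across two mirrored pairs of raked legs — a sawhorse. The beam's underside is at z = 795 (matching the legs' vertical rise in atan2(424, 795)) and the beam is 80 mm tall, so its top is at 795 + 80 = 875 mm. The raked legs top out at the beam's underside, so that is the highest point.


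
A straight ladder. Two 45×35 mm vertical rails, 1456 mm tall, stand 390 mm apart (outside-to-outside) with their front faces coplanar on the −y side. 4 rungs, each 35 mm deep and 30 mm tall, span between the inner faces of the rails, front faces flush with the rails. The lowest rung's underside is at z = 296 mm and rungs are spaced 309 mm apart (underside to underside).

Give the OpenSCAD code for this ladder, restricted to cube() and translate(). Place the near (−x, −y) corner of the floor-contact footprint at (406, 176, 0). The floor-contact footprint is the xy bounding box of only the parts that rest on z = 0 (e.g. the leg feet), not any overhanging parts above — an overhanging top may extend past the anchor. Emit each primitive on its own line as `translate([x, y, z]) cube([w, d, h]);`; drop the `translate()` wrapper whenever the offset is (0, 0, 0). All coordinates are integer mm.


// rung span = 390 - 2*45 = 300
// rung[k] z = 296 + k*309
translate([406, 176, 0]) cube([45, 35, 1456]);
translate([751, 176, 0]) cube([45, 35, 1456]);
translate([451, 176, 296]) cube([300, 35, 30]);
translate([451, 176, 605]) cube([300, 35, 30]);
translate([451, 176, 914]) cube([300, 35, 30]);
translate([451, 176, 1223]) cube([300, 35, 30]);


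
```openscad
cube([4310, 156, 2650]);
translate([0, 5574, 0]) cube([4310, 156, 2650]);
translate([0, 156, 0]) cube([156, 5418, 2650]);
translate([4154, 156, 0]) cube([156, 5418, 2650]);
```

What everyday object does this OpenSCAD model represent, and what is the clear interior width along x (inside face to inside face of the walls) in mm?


A house (or room) frame. The interior width is 3998 mm.

Four 2650 mm walls enclosing a rectangle with no floor or roof — a room or house frame. Outside width is 4310 mm and wall thickness is 156 mm, so the interior width is 4310 − 2 × 156 = 3998 mm.


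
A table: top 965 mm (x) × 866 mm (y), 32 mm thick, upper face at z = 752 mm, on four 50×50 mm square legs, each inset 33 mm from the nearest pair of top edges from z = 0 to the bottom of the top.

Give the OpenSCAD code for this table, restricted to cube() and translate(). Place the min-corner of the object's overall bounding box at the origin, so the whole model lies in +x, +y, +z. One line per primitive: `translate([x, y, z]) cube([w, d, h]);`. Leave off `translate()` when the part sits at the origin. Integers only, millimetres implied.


translate([0, 0, 720]) cube([965, 866, 32]);
translate([33, 33, 0]) cube([50, 50, 720]);
translate([882, 33, 0]) cube([50, 50, 720]);
translate([33, 783, 0]) cube([50, 50, 720]);
translate([882, 783, 0]) cube([50, 50, 720]);


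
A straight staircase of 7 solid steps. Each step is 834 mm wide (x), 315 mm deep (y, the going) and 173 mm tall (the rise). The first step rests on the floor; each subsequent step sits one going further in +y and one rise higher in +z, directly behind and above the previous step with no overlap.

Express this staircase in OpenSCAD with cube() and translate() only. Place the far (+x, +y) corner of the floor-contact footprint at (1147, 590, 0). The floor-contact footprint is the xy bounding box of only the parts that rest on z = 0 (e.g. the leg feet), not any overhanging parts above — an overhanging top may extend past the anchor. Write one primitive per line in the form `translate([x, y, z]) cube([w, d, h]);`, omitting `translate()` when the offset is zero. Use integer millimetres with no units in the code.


translate([313, 275, 0]) cube([834, 315, 173]);
translate([313, 590, 173]) cube([834, 315, 173]);
translate([313, 905, 346]) cube([834, 315, 173]);
translate([313, 1220, 519]) cube([834, 315, 173]);
translate([313, 1535, 692]) cube([834, 315, 173]);
translate([313, 1850, 865]) cube([834, 315, 173]);
translate([313, 2165, 1038]) cube([834, 315, 173]);


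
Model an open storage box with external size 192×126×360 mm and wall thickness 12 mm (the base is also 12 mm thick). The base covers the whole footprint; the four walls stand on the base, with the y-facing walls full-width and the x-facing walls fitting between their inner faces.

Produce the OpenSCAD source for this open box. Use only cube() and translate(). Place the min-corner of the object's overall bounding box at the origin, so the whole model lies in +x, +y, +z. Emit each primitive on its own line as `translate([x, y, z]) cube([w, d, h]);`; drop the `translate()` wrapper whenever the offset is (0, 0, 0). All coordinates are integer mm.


cube([192, 126, 12]);
translate([0, 0, 12]) cube([192, 12, 348]);
translate([0, 114, 12]) cube([192, 12, 348]);
translate([0, 12, 12]) cube([12, 102, 348]);
translate([180, 12, 12]) cube([12, 102, 348]);


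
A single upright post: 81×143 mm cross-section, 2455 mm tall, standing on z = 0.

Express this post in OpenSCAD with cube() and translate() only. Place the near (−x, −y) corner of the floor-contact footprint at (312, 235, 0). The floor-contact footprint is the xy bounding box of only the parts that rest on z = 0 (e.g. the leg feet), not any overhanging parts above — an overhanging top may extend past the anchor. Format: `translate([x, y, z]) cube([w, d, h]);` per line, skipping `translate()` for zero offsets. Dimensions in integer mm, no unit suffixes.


translate([312, 235, 0]) cube([81, 143, 2455]);


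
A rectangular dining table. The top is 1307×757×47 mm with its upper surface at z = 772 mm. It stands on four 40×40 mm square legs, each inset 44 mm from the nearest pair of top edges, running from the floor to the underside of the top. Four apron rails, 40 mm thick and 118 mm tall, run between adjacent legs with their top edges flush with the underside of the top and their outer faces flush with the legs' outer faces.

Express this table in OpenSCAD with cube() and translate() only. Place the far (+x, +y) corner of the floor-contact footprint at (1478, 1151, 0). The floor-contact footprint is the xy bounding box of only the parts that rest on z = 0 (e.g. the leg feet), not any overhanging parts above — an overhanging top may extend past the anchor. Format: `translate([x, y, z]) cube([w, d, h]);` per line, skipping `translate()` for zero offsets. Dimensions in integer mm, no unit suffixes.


// leg_h = 772 - 47 = 725
// apron z = 725 - 118 = 607
translate([215, 438, 725]) cube([1307, 757, 47]);
translate([259, 482, 0]) cube([40, 40, 725]);
translate([1438, 482, 0]) cube([40, 40, 725]);
translate([259, 1111, 0]) cube([40, 40, 725]);
translate([1438, 1111, 0]) cube([40, 40, 725]);
translate([299, 482, 607]) cube([1139, 40, 118]);
translate([299, 1111, 607]) cube([1139, 40, 118]);
translate([259, 522, 607]) cube([40, 589, 118]);
translate([1438, 522, 607]) cube([40, 589, 118]);


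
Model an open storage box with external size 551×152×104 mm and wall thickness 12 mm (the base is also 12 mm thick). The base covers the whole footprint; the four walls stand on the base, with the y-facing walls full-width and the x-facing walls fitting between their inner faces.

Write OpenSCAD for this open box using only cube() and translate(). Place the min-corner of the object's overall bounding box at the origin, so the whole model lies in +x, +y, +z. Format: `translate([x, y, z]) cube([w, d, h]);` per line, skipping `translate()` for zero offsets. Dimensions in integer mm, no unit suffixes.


cube([551, 152, 12]);
translate([0, 0, 12]) cube([551, 12, 92]);
translate([0, 140, 12]) cube([551, 12, 92]);
translate([0, 12, 12]) cube([12, 128, 92]);
translate([539, 12, 12]) cube([12, 128, 92]);


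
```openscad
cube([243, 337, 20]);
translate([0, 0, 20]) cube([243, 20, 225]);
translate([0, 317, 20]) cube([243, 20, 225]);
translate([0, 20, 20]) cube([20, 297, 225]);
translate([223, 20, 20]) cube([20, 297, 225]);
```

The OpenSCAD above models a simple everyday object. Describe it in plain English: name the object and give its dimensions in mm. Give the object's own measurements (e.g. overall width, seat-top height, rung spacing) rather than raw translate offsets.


An open-topped rectangular box: outside dimensions 243×337×245 mm, with a uniform wall and base thickness of 20 mm. The base is a full 243×337 slab on the floor; four walls sit on top of the base. The front and back walls (the −y and +y sides) span the full width; the two side walls fit between them.


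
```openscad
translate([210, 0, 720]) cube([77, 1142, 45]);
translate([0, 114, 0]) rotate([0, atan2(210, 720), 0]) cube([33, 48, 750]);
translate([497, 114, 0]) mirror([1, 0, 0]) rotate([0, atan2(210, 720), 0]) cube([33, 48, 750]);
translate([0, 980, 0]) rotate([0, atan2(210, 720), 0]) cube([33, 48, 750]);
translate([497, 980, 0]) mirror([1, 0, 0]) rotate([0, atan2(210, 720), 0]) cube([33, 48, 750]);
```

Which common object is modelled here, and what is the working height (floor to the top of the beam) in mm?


A sawhorse. The overall height is 765 mm.

A beam across two mirrored pairs of raked legs — a sawhorse. The beam's underside is at z = 720 (matching the legs' vertical rise in atan2(210, 720)) and the beam is 45 mm tall, so its top is at 720 + 45 = 765 mm. The raked legs top out at the beam's underside, so that is the highest point.


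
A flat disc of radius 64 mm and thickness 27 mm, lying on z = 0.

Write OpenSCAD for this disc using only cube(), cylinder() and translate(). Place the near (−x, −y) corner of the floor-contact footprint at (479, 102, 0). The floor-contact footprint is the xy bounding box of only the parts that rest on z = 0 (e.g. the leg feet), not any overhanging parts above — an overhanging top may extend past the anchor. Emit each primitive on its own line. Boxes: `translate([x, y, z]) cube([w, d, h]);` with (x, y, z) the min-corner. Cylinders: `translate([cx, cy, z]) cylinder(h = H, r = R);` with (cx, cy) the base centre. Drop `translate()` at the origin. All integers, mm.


translate([543, 166, 0]) cylinder(h = 27, r = 64);


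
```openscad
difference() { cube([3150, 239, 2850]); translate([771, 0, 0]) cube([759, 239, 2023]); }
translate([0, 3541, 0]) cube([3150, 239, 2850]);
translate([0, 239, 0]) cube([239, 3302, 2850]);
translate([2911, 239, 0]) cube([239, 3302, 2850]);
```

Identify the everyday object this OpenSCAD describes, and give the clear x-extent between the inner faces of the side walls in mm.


A single room. The interior width is 2672 mm.

Four walls enclosing a rectangle with a door in the front wall — a room. Outside width 3150 minus two 239 mm walls gives 2672 mm.
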